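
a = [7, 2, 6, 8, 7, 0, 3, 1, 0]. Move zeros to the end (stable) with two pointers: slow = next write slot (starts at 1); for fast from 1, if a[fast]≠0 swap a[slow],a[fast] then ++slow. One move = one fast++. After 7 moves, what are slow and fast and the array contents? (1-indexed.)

slow=7, fast=8, a=[7, 2, 6, 8, 7, 3, 0, 1, 0]

(s=1,f=1) a[fast]=7≠0 swap→a[1]=7 → slow++,fast++
(s=2,f=2) a[fast]=2≠0 swap→a[2]=2 → slow++,fast++
(s=3,f=3) a[fast]=6≠0 swap→a[3]=6 → slow++,fast++
(s=4,f=4) a[fast]=8≠0 swap→a[4]=8 → slow++,fast++
(s=5,f=5) a[fast]=7≠0 swap→a[5]=7 → slow++,fast++
(s=6,f=6) a[fast]=0 → fast++
(s=6,f=7) a[fast]=3≠0 swap→a[6]=3 → slow++,fast++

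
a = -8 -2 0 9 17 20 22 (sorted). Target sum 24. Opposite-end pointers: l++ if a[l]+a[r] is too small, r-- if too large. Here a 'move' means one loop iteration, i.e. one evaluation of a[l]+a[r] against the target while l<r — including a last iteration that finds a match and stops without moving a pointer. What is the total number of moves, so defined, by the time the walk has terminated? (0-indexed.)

6 moves

l=0 r=6: -8+22=14 <24, l++
l=1 r=6: -2+22=20 <24, l++
l=2 r=6: 0+22=22 <24, l++
l=3 r=6: 9+22=31 >24, r--
l=3 r=5: 9+20=29 >24, r--
l=3 r=4: 9+17=26 >24, r--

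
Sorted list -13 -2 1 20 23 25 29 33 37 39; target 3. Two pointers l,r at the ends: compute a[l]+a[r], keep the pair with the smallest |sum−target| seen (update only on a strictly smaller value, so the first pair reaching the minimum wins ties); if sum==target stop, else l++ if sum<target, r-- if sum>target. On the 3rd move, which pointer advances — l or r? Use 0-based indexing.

l=0 r=9: -13+39=26 d=23 *, r--
l=0 r=8: -13+37=24 d=21 *, r--
l=0 r=7: -13+33=20 d=17 *, r--

r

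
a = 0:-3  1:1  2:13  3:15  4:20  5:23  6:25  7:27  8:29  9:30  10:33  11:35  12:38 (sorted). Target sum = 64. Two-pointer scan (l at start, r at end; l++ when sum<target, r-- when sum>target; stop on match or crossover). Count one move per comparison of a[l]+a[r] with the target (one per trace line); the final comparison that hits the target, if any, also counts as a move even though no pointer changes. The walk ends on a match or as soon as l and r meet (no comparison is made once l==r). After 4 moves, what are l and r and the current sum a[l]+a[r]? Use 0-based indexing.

l=4, r=12, sum=58

[0,12] -3+38=35 <64 → l++
[1,12] 1+38=39 <64 → l++
[2,12] 13+38=51 <64 → l++
[3,12] 15+38=53 <64 → l++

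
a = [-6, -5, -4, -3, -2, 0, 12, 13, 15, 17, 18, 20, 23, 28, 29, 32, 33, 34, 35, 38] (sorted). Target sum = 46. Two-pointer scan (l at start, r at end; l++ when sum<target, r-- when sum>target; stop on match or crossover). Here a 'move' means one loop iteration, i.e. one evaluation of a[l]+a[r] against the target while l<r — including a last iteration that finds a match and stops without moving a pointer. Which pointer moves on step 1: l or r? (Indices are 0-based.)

l

[0,19] -6+38=32 <46 → l++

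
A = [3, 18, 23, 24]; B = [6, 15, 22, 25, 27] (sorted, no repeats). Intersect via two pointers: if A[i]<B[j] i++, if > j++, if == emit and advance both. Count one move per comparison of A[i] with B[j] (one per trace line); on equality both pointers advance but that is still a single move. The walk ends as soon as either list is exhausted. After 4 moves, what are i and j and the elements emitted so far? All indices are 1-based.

i=3, j=3, emitted=[]

[i=1,j=1] 3<6 → i++
[i=2,j=1] 18>6 → j++
[i=2,j=2] 18>15 → j++
[i=2,j=3] 18<22 → i++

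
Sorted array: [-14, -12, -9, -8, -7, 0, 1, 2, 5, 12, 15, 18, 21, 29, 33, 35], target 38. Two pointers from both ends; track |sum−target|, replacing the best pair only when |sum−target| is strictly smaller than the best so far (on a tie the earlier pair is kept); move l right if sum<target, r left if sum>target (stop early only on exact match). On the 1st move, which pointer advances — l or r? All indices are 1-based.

l

l=1 r=16: -14+35=21 d=17 *, l++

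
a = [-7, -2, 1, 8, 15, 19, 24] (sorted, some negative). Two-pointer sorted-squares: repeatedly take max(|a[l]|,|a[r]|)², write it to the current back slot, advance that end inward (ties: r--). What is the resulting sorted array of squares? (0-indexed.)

[0,6] |-7|<=|24| out[6]=576 → r--
[0,5] |-7|<=|19| out[5]=361 → r--
[0,4] |-7|<=|15| out[4]=225 → r--
[0,3] |-7|<=|8| out[3]=64 → r--
[0,2] |-7|>|1| out[2]=49 → l++
[1,2] |-2|>|1| out[1]=4 → l++
[2,2] |1|<=|1| out[0]=1 → r--

[1, 4, 49, 64, 225, 361, 576]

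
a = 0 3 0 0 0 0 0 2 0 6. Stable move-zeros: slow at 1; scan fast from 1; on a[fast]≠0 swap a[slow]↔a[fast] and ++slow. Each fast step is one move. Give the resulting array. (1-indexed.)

slow=1 fast=1: a[fast]=0, fast++
slow=1 fast=2: a[fast]=3≠0 swap→a[1]=3, slow++,fast++
slow=2 fast=3: a[fast]=0, fast++
slow=2 fast=4: a[fast]=0, fast++
slow=2 fast=5: a[fast]=0, fast++
slow=2 fast=6: a[fast]=0, fast++
slow=2 fast=7: a[fast]=0, fast++
slow=2 fast=8: a[fast]=2≠0 swap→a[2]=2, slow++,fast++
slow=3 fast=9: a[fast]=0, fast++
slow=3 fast=10: a[fast]=6≠0 swap→a[3]=6, slow++,fast++

[3, 2, 6, 0, 0, 0, 0, 0, 0, 0]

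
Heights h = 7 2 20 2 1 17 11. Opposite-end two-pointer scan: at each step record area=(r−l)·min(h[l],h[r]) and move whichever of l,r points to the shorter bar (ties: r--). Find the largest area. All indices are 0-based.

max area = 51

l=0 r=6: min(7,11)*6=42 best=42 *, l++
l=1 r=6: min(2,11)*5=10 best=42, l++
l=2 r=6: min(20,11)*4=44 best=44 *, r--
l=2 r=5: min(20,17)*3=51 best=51 *, r--
l=2 r=4: min(20,1)*2=2 best=51, r--
l=2 r=3: min(20,2)*1=2 best=51, r--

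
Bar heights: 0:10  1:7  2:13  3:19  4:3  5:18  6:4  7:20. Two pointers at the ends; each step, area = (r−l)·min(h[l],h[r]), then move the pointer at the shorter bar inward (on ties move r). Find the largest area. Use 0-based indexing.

max area = 76

l=0 r=7: min(10,20)*7=70 best=70 *, l++
l=1 r=7: min(7,20)*6=42 best=70, l++
l=2 r=7: min(13,20)*5=65 best=70, l++
l=3 r=7: min(19,20)*4=76 best=76 *, l++
l=4 r=7: min(3,20)*3=9 best=76, l++
l=5 r=7: min(18,20)*2=36 best=76, l++
l=6 r=7: min(4,20)*1=4 best=76, l++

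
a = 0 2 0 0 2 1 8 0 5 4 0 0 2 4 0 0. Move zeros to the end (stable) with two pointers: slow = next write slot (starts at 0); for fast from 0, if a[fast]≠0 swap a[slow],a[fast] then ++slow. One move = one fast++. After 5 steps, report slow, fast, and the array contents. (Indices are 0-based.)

slow=2, fast=5, a=[2, 2, 0, 0, 0, 1, 8, 0, 5, 4, 0, 0, 2, 4, 0, 0]

(s=0,f=0) a[fast]=0 → fast++
(s=0,f=1) a[fast]=2≠0 swap→a[0]=2 → slow++,fast++
(s=1,f=2) a[fast]=0 → fast++
(s=1,f=3) a[fast]=0 → fast++
(s=1,f=4) a[fast]=2≠0 swap→a[1]=2 → slow++,fast++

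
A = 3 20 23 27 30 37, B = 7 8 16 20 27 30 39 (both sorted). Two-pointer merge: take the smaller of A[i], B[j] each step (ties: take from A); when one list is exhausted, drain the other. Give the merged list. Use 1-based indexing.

i=1 j=1: A[i]=3<=B[j]=7 take 3, i++
i=2 j=1: A[i]=20>B[j]=7 take 7, j++
i=2 j=2: A[i]=20>B[j]=8 take 8, j++
i=2 j=3: A[i]=20>B[j]=16 take 16, j++
i=2 j=4: A[i]=20<=B[j]=20 take 20, i++
i=3 j=4: A[i]=23>B[j]=20 take 20, j++
i=3 j=5: A[i]=23<=B[j]=27 take 23, i++
i=4 j=5: A[i]=27<=B[j]=27 take 27, i++
i=5 j=5: A[i]=30>B[j]=27 take 27, j++
i=5 j=6: A[i]=30<=B[j]=30 take 30, i++
i=6 j=6: A[i]=37>B[j]=30 take 30, j++
i=6 j=7: A[i]=37<=B[j]=39 take 37, i++
i=7 j=7: A done, take B[j]=39, j++

[3, 7, 8, 16, 20, 20, 23, 27, 27, 30, 30, 37, 39]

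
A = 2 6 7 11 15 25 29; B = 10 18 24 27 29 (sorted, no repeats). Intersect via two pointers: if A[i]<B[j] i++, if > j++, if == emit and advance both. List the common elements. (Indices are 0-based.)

intersection = [29]

[i=0,j=0] 2<10 → i++
[i=1,j=0] 6<10 → i++
[i=2,j=0] 7<10 → i++
[i=3,j=0] 11>10 → j++
[i=3,j=1] 11<18 → i++
[i=4,j=1] 15<18 → i++
[i=5,j=1] 25>18 → j++
[i=5,j=2] 25>24 → j++
[i=5,j=3] 25<27 → i++
[i=6,j=3] 29>27 → j++
[i=6,j=4] 29==29 emit → i++,j++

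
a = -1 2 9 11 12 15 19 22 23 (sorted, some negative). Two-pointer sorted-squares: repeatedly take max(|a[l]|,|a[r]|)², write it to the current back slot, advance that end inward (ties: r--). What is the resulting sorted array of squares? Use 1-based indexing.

l=1 r=9: |-1|<=|23| out[9]=529, r--
l=1 r=8: |-1|<=|22| out[8]=484, r--
l=1 r=7: |-1|<=|19| out[7]=361, r--
l=1 r=6: |-1|<=|15| out[6]=225, r--
l=1 r=5: |-1|<=|12| out[5]=144, r--
l=1 r=4: |-1|<=|11| out[4]=121, r--
l=1 r=3: |-1|<=|9| out[3]=81, r--
l=1 r=2: |-1|<=|2| out[2]=4, r--
l=1 r=1: |-1|<=|-1| out[1]=1, r--

[1, 4, 81, 121, 144, 225, 361, 484, 529]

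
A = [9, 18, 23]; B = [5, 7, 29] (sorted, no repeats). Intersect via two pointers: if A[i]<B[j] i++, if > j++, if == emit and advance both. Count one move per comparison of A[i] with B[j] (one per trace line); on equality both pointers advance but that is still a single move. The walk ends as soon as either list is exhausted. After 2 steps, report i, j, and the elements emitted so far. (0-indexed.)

[i=0,j=0] 9>5 → j++
[i=0,j=1] 9>7 → j++

i=0, j=2, emitted=[]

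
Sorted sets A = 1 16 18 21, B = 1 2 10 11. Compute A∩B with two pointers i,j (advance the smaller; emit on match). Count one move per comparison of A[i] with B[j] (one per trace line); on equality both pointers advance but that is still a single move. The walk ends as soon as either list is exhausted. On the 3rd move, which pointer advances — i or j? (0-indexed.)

j

[i=0,j=0] 1==1 emit → i++,j++
[i=1,j=1] 16>2 → j++
[i=1,j=2] 16>10 → j++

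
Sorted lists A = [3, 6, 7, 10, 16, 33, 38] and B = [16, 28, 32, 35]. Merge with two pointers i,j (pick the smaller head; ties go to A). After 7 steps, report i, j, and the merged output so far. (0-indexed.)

i=5, j=2, merged so far=[3, 6, 7, 10, 16, 16, 28]

i=0 j=0: A[i]=3<=B[j]=16 take 3, i++
i=1 j=0: A[i]=6<=B[j]=16 take 6, i++
i=2 j=0: A[i]=7<=B[j]=16 take 7, i++
i=3 j=0: A[i]=10<=B[j]=16 take 10, i++
i=4 j=0: A[i]=16<=B[j]=16 take 16, i++
i=5 j=0: A[i]=33>B[j]=16 take 16, j++
i=5 j=1: A[i]=33>B[j]=28 take 28, j++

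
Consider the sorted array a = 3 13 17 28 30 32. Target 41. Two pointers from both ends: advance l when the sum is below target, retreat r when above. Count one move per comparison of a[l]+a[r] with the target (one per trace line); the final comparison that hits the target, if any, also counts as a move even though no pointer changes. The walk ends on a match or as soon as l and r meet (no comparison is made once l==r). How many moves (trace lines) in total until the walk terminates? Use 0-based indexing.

l=0 r=5: 3+32=35 <41, l++
l=1 r=5: 13+32=45 >41, r--
l=1 r=4: 13+30=43 >41, r--
l=1 r=3: 13+28=41, found

4 moves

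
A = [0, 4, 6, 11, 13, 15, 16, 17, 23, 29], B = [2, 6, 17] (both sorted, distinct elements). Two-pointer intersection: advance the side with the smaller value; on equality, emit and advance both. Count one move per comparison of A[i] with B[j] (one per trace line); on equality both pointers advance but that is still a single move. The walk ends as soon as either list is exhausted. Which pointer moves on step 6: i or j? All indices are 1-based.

i=1 j=1: 0<2, i++
i=2 j=1: 4>2, j++
i=2 j=2: 4<6, i++
i=3 j=2: 6==6 emit, i++,j++
i=4 j=3: 11<17, i++
i=5 j=3: 13<17, i++

i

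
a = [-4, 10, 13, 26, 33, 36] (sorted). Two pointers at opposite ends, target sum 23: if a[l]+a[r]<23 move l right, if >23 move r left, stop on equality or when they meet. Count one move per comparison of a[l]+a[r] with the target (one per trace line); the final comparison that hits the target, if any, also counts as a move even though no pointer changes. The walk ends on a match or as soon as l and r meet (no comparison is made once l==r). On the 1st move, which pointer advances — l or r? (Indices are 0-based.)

r

l=0 r=5: -4+36=32 >23, r--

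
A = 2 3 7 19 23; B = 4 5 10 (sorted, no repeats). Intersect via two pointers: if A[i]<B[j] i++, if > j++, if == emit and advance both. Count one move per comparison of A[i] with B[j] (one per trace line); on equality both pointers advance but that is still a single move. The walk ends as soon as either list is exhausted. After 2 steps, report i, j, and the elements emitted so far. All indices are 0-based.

[i=0,j=0] 2<4 → i++
[i=1,j=0] 3<4 → i++

i=2, j=0, emitted=[]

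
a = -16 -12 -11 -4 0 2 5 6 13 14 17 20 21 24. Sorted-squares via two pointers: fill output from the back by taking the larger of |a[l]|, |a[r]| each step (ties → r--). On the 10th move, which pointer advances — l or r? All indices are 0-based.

[0,13] |-16|<=|24| out[13]=576 → r--
[0,12] |-16|<=|21| out[12]=441 → r--
[0,11] |-16|<=|20| out[11]=400 → r--
[0,10] |-16|<=|17| out[10]=289 → r--
[0,9] |-16|>|14| out[9]=256 → l++
[1,9] |-12|<=|14| out[8]=196 → r--
[1,8] |-12|<=|13| out[7]=169 → r--
[1,7] |-12|>|6| out[6]=144 → l++
[2,7] |-11|>|6| out[5]=121 → l++
[3,7] |-4|<=|6| out[4]=36 → r--

r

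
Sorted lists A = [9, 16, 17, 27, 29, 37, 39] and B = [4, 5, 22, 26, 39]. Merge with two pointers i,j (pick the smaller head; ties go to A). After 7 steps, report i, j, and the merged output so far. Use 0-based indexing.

i=3, j=4, merged so far=[4, 5, 9, 16, 17, 22, 26]

i=0 j=0: A[i]=9>B[j]=4 take 4, j++
i=0 j=1: A[i]=9>B[j]=5 take 5, j++
i=0 j=2: A[i]=9<=B[j]=22 take 9, i++
i=1 j=2: A[i]=16<=B[j]=22 take 16, i++
i=2 j=2: A[i]=17<=B[j]=22 take 17, i++
i=3 j=2: A[i]=27>B[j]=22 take 22, j++
i=3 j=3: A[i]=27>B[j]=26 take 26, j++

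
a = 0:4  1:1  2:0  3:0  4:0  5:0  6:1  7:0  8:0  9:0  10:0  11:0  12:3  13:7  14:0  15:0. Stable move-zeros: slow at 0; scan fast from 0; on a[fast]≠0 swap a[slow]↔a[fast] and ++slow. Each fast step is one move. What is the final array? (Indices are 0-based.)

slow=0 fast=0: a[fast]=4≠0 swap→a[0]=4, slow++,fast++
slow=1 fast=1: a[fast]=1≠0 swap→a[1]=1, slow++,fast++
slow=2 fast=2: a[fast]=0, fast++
slow=2 fast=3: a[fast]=0, fast++
slow=2 fast=4: a[fast]=0, fast++
slow=2 fast=5: a[fast]=0, fast++
slow=2 fast=6: a[fast]=1≠0 swap→a[2]=1, slow++,fast++
slow=3 fast=7: a[fast]=0, fast++
slow=3 fast=8: a[fast]=0, fast++
slow=3 fast=9: a[fast]=0, fast++
slow=3 fast=10: a[fast]=0, fast++
slow=3 fast=11: a[fast]=0, fast++
slow=3 fast=12: a[fast]=3≠0 swap→a[3]=3, slow++,fast++
slow=4 fast=13: a[fast]=7≠0 swap→a[4]=7, slow++,fast++
slow=5 fast=14: a[fast]=0, fast++
slow=5 fast=15: a[fast]=0, fast++

[4, 1, 1, 3, 7, 0, 0, 0, 0, 0, 0, 0, 0, 0, 0, 0]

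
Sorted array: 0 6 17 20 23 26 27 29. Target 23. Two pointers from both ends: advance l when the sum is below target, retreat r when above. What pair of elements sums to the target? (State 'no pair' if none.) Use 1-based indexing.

l=1 r=8: 0+29=29 >23, r--
l=1 r=7: 0+27=27 >23, r--
l=1 r=6: 0+26=26 >23, r--
l=1 r=5: 0+23=23, found

(0, 23)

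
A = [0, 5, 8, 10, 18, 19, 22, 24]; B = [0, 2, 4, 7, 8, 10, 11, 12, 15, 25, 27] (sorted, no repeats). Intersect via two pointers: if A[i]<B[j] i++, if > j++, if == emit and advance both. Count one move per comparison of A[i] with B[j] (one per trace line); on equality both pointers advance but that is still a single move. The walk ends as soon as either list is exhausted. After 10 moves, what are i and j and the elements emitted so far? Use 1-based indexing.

i=1 j=1: 0==0 emit, i++,j++
i=2 j=2: 5>2, j++
i=2 j=3: 5>4, j++
i=2 j=4: 5<7, i++
i=3 j=4: 8>7, j++
i=3 j=5: 8==8 emit, i++,j++
i=4 j=6: 10==10 emit, i++,j++
i=5 j=7: 18>11, j++
i=5 j=8: 18>12, j++
i=5 j=9: 18>15, j++

i=5, j=10, emitted=[0, 8, 10]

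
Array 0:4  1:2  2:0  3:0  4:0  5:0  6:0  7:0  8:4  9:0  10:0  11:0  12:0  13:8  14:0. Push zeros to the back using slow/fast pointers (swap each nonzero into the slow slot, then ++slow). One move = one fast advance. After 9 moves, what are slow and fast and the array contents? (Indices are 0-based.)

slow=3, fast=9, a=[4, 2, 4, 0, 0, 0, 0, 0, 0, 0, 0, 0, 0, 8, 0]

slow=0 fast=0: a[fast]=4≠0 swap→a[0]=4, slow++,fast++
slow=1 fast=1: a[fast]=2≠0 swap→a[1]=2, slow++,fast++
slow=2 fast=2: a[fast]=0, fast++
slow=2 fast=3: a[fast]=0, fast++
slow=2 fast=4: a[fast]=0, fast++
slow=2 fast=5: a[fast]=0, fast++
slow=2 fast=6: a[fast]=0, fast++
slow=2 fast=7: a[fast]=0, fast++
slow=2 fast=8: a[fast]=4≠0 swap→a[2]=4, slow++,fast++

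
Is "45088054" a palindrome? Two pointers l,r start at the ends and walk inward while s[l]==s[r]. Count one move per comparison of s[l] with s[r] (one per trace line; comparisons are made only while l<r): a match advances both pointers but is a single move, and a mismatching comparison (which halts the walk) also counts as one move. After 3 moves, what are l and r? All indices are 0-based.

[0,7] '4'=='4' → l++,r--
[1,6] '5'=='5' → l++,r--
[2,5] '0'=='0' → l++,r--

l=3, r=4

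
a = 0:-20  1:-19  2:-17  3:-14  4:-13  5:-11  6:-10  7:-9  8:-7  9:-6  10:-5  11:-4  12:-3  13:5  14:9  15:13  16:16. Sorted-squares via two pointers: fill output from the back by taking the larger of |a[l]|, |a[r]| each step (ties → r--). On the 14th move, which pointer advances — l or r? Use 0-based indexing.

r

[0,16] |-20|>|16| out[16]=400 → l++
[1,16] |-19|>|16| out[15]=361 → l++
[2,16] |-17|>|16| out[14]=289 → l++
[3,16] |-14|<=|16| out[13]=256 → r--
[3,15] |-14|>|13| out[12]=196 → l++
[4,15] |-13|<=|13| out[11]=169 → r--
[4,14] |-13|>|9| out[10]=169 → l++
[5,14] |-11|>|9| out[9]=121 → l++
[6,14] |-10|>|9| out[8]=100 → l++
[7,14] |-9|<=|9| out[7]=81 → r--
[7,13] |-9|>|5| out[6]=81 → l++
[8,13] |-7|>|5| out[5]=49 → l++
[9,13] |-6|>|5| out[4]=36 → l++
[10,13] |-5|<=|5| out[3]=25 → r--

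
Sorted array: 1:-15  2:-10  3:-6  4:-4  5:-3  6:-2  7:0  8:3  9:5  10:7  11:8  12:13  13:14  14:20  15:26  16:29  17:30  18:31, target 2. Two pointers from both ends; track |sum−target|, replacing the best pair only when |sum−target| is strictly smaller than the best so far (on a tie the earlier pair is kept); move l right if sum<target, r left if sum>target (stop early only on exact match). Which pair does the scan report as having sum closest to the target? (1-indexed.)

pair (-6, 8) with sum 2 (|Δ|=0)

[1,18] -15+31=16 d=14 * → r--
[1,17] -15+30=15 d=13 * → r--
[1,16] -15+29=14 d=12 * → r--
[1,15] -15+26=11 d=9 * → r--
[1,14] -15+20=5 d=3 * → r--
[1,13] -15+14=-1 d=3 → l++
[2,13] -10+14=4 d=2 * → r--
[2,12] -10+13=3 d=1 * → r--
[2,11] -10+8=-2 d=4 → l++
[3,11] -6+8=2 d=0 * → stop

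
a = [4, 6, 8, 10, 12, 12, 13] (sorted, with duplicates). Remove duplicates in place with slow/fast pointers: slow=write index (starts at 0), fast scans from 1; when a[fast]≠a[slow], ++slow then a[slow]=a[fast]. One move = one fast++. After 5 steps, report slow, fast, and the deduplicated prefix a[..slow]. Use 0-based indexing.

slow=4, fast=6, prefix=[4, 6, 8, 10, 12]

slow=0 fast=1: a[fast]=6≠a[slow]=4 write a[1]=6, slow++,fast++
slow=1 fast=2: a[fast]=8≠a[slow]=6 write a[2]=8, slow++,fast++
slow=2 fast=3: a[fast]=10≠a[slow]=8 write a[3]=10, slow++,fast++
slow=3 fast=4: a[fast]=12≠a[slow]=10 write a[4]=12, slow++,fast++
slow=4 fast=5: a[fast]=12=a[slow] dup, fast++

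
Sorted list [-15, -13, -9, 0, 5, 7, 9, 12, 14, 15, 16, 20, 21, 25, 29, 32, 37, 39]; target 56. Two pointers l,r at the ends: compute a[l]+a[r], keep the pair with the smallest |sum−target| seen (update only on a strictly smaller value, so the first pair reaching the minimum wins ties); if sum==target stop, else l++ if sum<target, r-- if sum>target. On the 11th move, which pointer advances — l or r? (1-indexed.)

[1,18] -15+39=24 d=32 * → l++
[2,18] -13+39=26 d=30 * → l++
[3,18] -9+39=30 d=26 * → l++
[4,18] 0+39=39 d=17 * → l++
[5,18] 5+39=44 d=12 * → l++
[6,18] 7+39=46 d=10 * → l++
[7,18] 9+39=48 d=8 * → l++
[8,18] 12+39=51 d=5 * → l++
[9,18] 14+39=53 d=3 * → l++
[10,18] 15+39=54 d=2 * → l++
[11,18] 16+39=55 d=1 * → l++

l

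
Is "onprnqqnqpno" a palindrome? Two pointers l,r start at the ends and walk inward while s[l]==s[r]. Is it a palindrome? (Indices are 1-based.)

[1,12] 'o'=='o' → l++,r--
[2,11] 'n'=='n' → l++,r--
[3,10] 'p'=='p' → l++,r--
[4,9] 'r'!='q' → stop

not a palindrome (mismatch at 4,9)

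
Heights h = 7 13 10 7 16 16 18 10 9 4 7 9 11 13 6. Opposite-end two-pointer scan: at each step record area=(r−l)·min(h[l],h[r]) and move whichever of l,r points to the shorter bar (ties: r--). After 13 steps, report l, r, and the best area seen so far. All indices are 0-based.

l=0 r=14: min(7,6)*14=84 best=84 *, r--
l=0 r=13: min(7,13)*13=91 best=91 *, l++
l=1 r=13: min(13,13)*12=156 best=156 *, r--
l=1 r=12: min(13,11)*11=121 best=156, r--
l=1 r=11: min(13,9)*10=90 best=156, r--
l=1 r=10: min(13,7)*9=63 best=156, r--
l=1 r=9: min(13,4)*8=32 best=156, r--
l=1 r=8: min(13,9)*7=63 best=156, r--
l=1 r=7: min(13,10)*6=60 best=156, r--
l=1 r=6: min(13,18)*5=65 best=156, l++
l=2 r=6: min(10,18)*4=40 best=156, l++
l=3 r=6: min(7,18)*3=21 best=156, l++
l=4 r=6: min(16,18)*2=32 best=156, l++

l=5, r=6, best area=156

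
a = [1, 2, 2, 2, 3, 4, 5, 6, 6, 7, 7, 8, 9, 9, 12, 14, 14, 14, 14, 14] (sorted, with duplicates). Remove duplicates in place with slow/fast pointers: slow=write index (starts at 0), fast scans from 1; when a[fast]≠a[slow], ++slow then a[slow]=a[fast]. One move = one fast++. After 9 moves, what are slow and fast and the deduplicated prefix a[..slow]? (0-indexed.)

(s=0,f=1) a[fast]=2≠a[slow]=1 write a[1]=2 → slow++,fast++
(s=1,f=2) a[fast]=2=a[slow] dup → fast++
(s=1,f=3) a[fast]=2=a[slow] dup → fast++
(s=1,f=4) a[fast]=3≠a[slow]=2 write a[2]=3 → slow++,fast++
(s=2,f=5) a[fast]=4≠a[slow]=3 write a[3]=4 → slow++,fast++
(s=3,f=6) a[fast]=5≠a[slow]=4 write a[4]=5 → slow++,fast++
(s=4,f=7) a[fast]=6≠a[slow]=5 write a[5]=6 → slow++,fast++
(s=5,f=8) a[fast]=6=a[slow] dup → fast++
(s=5,f=9) a[fast]=7≠a[slow]=6 write a[6]=7 → slow++,fast++

slow=6, fast=10, prefix=[1, 2, 3, 4, 5, 6, 7]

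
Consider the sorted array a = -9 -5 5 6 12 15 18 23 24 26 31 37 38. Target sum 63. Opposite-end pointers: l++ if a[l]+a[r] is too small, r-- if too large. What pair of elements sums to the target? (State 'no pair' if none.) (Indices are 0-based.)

(26, 37)

[0,12] -9+38=29 <63 → l++
[1,12] -5+38=33 <63 → l++
[2,12] 5+38=43 <63 → l++
[3,12] 6+38=44 <63 → l++
[4,12] 12+38=50 <63 → l++
[5,12] 15+38=53 <63 → l++
[6,12] 18+38=56 <63 → l++
[7,12] 23+38=61 <63 → l++
[8,12] 24+38=62 <63 → l++
[9,12] 26+38=64 >63 → r--
[9,11] 26+37=63 → found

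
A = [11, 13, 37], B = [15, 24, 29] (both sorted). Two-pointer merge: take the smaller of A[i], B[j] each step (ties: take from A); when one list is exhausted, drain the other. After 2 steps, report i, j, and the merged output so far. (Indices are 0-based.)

i=2, j=0, merged so far=[11, 13]

[i=0,j=0] A[i]=11<=B[j]=15 take 11 → i++
[i=1,j=0] A[i]=13<=B[j]=15 take 13 → i++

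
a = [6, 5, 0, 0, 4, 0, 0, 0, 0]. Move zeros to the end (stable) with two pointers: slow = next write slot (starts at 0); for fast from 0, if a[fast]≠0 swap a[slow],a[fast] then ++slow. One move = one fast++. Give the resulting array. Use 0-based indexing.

slow=0 fast=0: a[fast]=6≠0 swap→a[0]=6, slow++,fast++
slow=1 fast=1: a[fast]=5≠0 swap→a[1]=5, slow++,fast++
slow=2 fast=2: a[fast]=0, fast++
slow=2 fast=3: a[fast]=0, fast++
slow=2 fast=4: a[fast]=4≠0 swap→a[2]=4, slow++,fast++
slow=3 fast=5: a[fast]=0, fast++
slow=3 fast=6: a[fast]=0, fast++
slow=3 fast=7: a[fast]=0, fast++
slow=3 fast=8: a[fast]=0, fast++

[6, 5, 4, 0, 0, 0, 0, 0, 0]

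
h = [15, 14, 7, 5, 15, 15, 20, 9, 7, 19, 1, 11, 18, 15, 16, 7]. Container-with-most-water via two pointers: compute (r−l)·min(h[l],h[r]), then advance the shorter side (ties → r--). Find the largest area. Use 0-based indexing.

max area = 210

l=0 r=15: min(15,7)*15=105 best=105 *, r--
l=0 r=14: min(15,16)*14=210 best=210 *, l++
l=1 r=14: min(14,16)*13=182 best=210, l++
l=2 r=14: min(7,16)*12=84 best=210, l++
l=3 r=14: min(5,16)*11=55 best=210, l++
l=4 r=14: min(15,16)*10=150 best=210, l++
l=5 r=14: min(15,16)*9=135 best=210, l++
l=6 r=14: min(20,16)*8=128 best=210, r--
l=6 r=13: min(20,15)*7=105 best=210, r--
l=6 r=12: min(20,18)*6=108 best=210, r--
l=6 r=11: min(20,11)*5=55 best=210, r--
l=6 r=10: min(20,1)*4=4 best=210, r--
l=6 r=9: min(20,19)*3=57 best=210, r--
l=6 r=8: min(20,7)*2=14 best=210, r--
l=6 r=7: min(20,9)*1=9 best=210, r--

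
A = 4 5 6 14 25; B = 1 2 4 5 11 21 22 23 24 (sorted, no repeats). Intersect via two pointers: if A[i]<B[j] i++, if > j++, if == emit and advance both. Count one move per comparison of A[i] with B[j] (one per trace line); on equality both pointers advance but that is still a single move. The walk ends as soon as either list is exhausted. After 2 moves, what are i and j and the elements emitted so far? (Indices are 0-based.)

i=0, j=2, emitted=[]

[i=0,j=0] 4>1 → j++
[i=0,j=1] 4>2 → j++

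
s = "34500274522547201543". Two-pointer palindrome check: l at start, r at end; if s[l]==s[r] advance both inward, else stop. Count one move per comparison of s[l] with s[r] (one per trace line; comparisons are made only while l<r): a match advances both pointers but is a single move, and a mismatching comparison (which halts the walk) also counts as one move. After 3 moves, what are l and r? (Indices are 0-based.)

l=3, r=16

[0,19] '3'=='3' → l++,r--
[1,18] '4'=='4' → l++,r--
[2,17] '5'=='5' → l++,r--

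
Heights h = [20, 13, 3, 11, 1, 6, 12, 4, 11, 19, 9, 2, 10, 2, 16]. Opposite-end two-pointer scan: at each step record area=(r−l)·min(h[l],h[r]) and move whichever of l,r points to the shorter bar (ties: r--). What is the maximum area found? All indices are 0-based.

l=0 r=14: min(20,16)*14=224 best=224 *, r--
l=0 r=13: min(20,2)*13=26 best=224, r--
l=0 r=12: min(20,10)*12=120 best=224, r--
l=0 r=11: min(20,2)*11=22 best=224, r--
l=0 r=10: min(20,9)*10=90 best=224, r--
l=0 r=9: min(20,19)*9=171 best=224, r--
l=0 r=8: min(20,11)*8=88 best=224, r--
l=0 r=7: min(20,4)*7=28 best=224, r--
l=0 r=6: min(20,12)*6=72 best=224, r--
l=0 r=5: min(20,6)*5=30 best=224, r--
l=0 r=4: min(20,1)*4=4 best=224, r--
l=0 r=3: min(20,11)*3=33 best=224, r--
l=0 r=2: min(20,3)*2=6 best=224, r--
l=0 r=1: min(20,13)*1=13 best=224, r--

max area = 224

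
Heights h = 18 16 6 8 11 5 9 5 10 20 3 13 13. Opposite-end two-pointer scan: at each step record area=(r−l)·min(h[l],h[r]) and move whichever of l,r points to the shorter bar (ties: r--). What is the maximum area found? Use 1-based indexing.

[1,13] min(18,13)*12=156 best=156 * → r--
[1,12] min(18,13)*11=143 best=156 → r--
[1,11] min(18,3)*10=30 best=156 → r--
[1,10] min(18,20)*9=162 best=162 * → l++
[2,10] min(16,20)*8=128 best=162 → l++
[3,10] min(6,20)*7=42 best=162 → l++
[4,10] min(8,20)*6=48 best=162 → l++
[5,10] min(11,20)*5=55 best=162 → l++
[6,10] min(5,20)*4=20 best=162 → l++
[7,10] min(9,20)*3=27 best=162 → l++
[8,10] min(5,20)*2=10 best=162 → l++
[9,10] min(10,20)*1=10 best=162 → l++

max area = 162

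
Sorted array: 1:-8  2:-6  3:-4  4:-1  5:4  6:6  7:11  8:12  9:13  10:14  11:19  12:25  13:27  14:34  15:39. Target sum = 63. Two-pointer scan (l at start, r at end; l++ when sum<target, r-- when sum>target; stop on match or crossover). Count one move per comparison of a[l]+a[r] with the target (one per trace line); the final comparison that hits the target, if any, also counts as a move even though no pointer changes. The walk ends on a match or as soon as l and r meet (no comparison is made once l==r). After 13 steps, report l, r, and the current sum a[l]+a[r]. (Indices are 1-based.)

l=13, r=14, sum=61

[1,15] -8+39=31 <63 → l++
[2,15] -6+39=33 <63 → l++
[3,15] -4+39=35 <63 → l++
[4,15] -1+39=38 <63 → l++
[5,15] 4+39=43 <63 → l++
[6,15] 6+39=45 <63 → l++
[7,15] 11+39=50 <63 → l++
[8,15] 12+39=51 <63 → l++
[9,15] 13+39=52 <63 → l++
[10,15] 14+39=53 <63 → l++
[11,15] 19+39=58 <63 → l++
[12,15] 25+39=64 >63 → r--
[12,14] 25+34=59 <63 → l++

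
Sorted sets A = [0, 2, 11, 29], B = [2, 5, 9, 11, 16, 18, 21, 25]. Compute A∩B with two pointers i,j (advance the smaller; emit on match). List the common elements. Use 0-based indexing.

intersection = [2, 11]

i=0 j=0: 0<2, i++
i=1 j=0: 2==2 emit, i++,j++
i=2 j=1: 11>5, j++
i=2 j=2: 11>9, j++
i=2 j=3: 11==11 emit, i++,j++
i=3 j=4: 29>16, j++
i=3 j=5: 29>18, j++
i=3 j=6: 29>21, j++
i=3 j=7: 29>25, j++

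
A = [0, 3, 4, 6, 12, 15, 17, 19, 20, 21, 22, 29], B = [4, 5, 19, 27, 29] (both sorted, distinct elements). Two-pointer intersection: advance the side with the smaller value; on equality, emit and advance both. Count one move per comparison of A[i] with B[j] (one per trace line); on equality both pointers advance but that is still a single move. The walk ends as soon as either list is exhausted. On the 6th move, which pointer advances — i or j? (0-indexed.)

i=0 j=0: 0<4, i++
i=1 j=0: 3<4, i++
i=2 j=0: 4==4 emit, i++,j++
i=3 j=1: 6>5, j++
i=3 j=2: 6<19, i++
i=4 j=2: 12<19, i++

i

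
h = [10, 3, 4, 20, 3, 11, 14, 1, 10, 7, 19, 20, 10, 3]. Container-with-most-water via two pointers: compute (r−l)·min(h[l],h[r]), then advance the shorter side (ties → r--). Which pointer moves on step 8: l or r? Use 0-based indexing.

r

l=0 r=13: min(10,3)*13=39 best=39 *, r--
l=0 r=12: min(10,10)*12=120 best=120 *, r--
l=0 r=11: min(10,20)*11=110 best=120, l++
l=1 r=11: min(3,20)*10=30 best=120, l++
l=2 r=11: min(4,20)*9=36 best=120, l++
l=3 r=11: min(20,20)*8=160 best=160 *, r--
l=3 r=10: min(20,19)*7=133 best=160, r--
l=3 r=9: min(20,7)*6=42 best=160, r--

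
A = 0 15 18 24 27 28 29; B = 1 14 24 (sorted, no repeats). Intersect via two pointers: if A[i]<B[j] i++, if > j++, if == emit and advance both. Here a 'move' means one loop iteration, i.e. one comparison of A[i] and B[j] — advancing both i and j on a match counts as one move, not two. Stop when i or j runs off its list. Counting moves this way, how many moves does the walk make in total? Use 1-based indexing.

i=1 j=1: 0<1, i++
i=2 j=1: 15>1, j++
i=2 j=2: 15>14, j++
i=2 j=3: 15<24, i++
i=3 j=3: 18<24, i++
i=4 j=3: 24==24 emit, i++,j++

6 moves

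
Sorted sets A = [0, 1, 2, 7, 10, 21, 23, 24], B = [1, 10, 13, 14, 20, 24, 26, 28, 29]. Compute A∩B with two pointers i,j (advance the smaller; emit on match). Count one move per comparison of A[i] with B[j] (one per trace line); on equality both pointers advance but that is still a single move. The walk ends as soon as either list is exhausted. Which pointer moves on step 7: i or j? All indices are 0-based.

j

[i=0,j=0] 0<1 → i++
[i=1,j=0] 1==1 emit → i++,j++
[i=2,j=1] 2<10 → i++
[i=3,j=1] 7<10 → i++
[i=4,j=1] 10==10 emit → i++,j++
[i=5,j=2] 21>13 → j++
[i=5,j=3] 21>14 → j++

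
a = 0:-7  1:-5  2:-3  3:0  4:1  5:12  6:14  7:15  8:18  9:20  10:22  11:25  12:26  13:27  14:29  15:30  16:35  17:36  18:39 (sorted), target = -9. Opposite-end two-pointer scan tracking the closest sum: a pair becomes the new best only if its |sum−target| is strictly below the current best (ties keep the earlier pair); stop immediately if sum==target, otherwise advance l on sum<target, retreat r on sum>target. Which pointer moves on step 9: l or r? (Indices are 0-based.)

l=0 r=18: -7+39=32 d=41 *, r--
l=0 r=17: -7+36=29 d=38 *, r--
l=0 r=16: -7+35=28 d=37 *, r--
l=0 r=15: -7+30=23 d=32 *, r--
l=0 r=14: -7+29=22 d=31 *, r--
l=0 r=13: -7+27=20 d=29 *, r--
l=0 r=12: -7+26=19 d=28 *, r--
l=0 r=11: -7+25=18 d=27 *, r--
l=0 r=10: -7+22=15 d=24 *, r--

r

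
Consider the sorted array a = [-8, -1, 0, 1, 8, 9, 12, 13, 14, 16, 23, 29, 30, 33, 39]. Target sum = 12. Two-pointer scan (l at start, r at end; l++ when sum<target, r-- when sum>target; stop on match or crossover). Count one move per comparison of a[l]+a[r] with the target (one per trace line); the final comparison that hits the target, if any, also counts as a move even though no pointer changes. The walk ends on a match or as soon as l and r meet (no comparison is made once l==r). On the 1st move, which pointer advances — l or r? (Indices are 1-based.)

l=1 r=15: -8+39=31 >12, r--

r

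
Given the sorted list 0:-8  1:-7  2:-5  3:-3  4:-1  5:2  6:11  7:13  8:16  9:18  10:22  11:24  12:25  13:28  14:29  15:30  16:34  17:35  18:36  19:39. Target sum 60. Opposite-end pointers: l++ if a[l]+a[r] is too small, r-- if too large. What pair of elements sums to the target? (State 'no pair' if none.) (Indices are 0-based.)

l=0 r=19: -8+39=31 <60, l++
l=1 r=19: -7+39=32 <60, l++
l=2 r=19: -5+39=34 <60, l++
l=3 r=19: -3+39=36 <60, l++
l=4 r=19: -1+39=38 <60, l++
l=5 r=19: 2+39=41 <60, l++
l=6 r=19: 11+39=50 <60, l++
l=7 r=19: 13+39=52 <60, l++
l=8 r=19: 16+39=55 <60, l++
l=9 r=19: 18+39=57 <60, l++
l=10 r=19: 22+39=61 >60, r--
l=10 r=18: 22+36=58 <60, l++
l=11 r=18: 24+36=60, found

(24, 36)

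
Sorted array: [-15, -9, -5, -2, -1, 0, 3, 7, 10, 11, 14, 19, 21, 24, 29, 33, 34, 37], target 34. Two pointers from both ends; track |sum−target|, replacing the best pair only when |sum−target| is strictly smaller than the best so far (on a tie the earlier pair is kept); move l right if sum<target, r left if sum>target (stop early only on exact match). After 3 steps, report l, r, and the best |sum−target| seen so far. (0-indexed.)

l=3, r=17, best |Δ|=2

l=0 r=17: -15+37=22 d=12 *, l++
l=1 r=17: -9+37=28 d=6 *, l++
l=2 r=17: -5+37=32 d=2 *, l++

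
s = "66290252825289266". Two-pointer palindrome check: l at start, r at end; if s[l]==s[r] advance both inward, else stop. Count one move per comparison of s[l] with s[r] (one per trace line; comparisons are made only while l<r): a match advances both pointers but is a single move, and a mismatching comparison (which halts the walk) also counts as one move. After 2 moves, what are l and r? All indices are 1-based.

l=1 r=17: '6'=='6', l++,r--
l=2 r=16: '6'=='6', l++,r--

l=3, r=15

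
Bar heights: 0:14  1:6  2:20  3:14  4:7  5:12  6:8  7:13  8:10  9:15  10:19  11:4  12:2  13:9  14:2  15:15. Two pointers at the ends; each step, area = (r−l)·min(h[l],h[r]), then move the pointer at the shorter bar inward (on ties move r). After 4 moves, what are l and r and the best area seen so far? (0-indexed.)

l=2, r=13, best area=210

l=0 r=15: min(14,15)*15=210 best=210 *, l++
l=1 r=15: min(6,15)*14=84 best=210, l++
l=2 r=15: min(20,15)*13=195 best=210, r--
l=2 r=14: min(20,2)*12=24 best=210, r--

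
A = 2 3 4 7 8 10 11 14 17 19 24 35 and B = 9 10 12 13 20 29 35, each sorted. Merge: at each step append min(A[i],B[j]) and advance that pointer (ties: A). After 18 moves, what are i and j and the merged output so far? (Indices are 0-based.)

i=12, j=6, merged so far=[2, 3, 4, 7, 8, 9, 10, 10, 11, 12, 13, 14, 17, 19, 20, 24, 29, 35]

[i=0,j=0] A[i]=2<=B[j]=9 take 2 → i++
[i=1,j=0] A[i]=3<=B[j]=9 take 3 → i++
[i=2,j=0] A[i]=4<=B[j]=9 take 4 → i++
[i=3,j=0] A[i]=7<=B[j]=9 take 7 → i++
[i=4,j=0] A[i]=8<=B[j]=9 take 8 → i++
[i=5,j=0] A[i]=10>B[j]=9 take 9 → j++
[i=5,j=1] A[i]=10<=B[j]=10 take 10 → i++
[i=6,j=1] A[i]=11>B[j]=10 take 10 → j++
[i=6,j=2] A[i]=11<=B[j]=12 take 11 → i++
[i=7,j=2] A[i]=14>B[j]=12 take 12 → j++
[i=7,j=3] A[i]=14>B[j]=13 take 13 → j++
[i=7,j=4] A[i]=14<=B[j]=20 take 14 → i++
[i=8,j=4] A[i]=17<=B[j]=20 take 17 → i++
[i=9,j=4] A[i]=19<=B[j]=20 take 19 → i++
[i=10,j=4] A[i]=24>B[j]=20 take 20 → j++
[i=10,j=5] A[i]=24<=B[j]=29 take 24 → i++
[i=11,j=5] A[i]=35>B[j]=29 take 29 → j++
[i=11,j=6] A[i]=35<=B[j]=35 take 35 → i++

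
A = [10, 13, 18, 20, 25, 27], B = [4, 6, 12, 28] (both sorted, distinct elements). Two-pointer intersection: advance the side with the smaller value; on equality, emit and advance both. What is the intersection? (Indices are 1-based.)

i=1 j=1: 10>4, j++
i=1 j=2: 10>6, j++
i=1 j=3: 10<12, i++
i=2 j=3: 13>12, j++
i=2 j=4: 13<28, i++
i=3 j=4: 18<28, i++
i=4 j=4: 20<28, i++
i=5 j=4: 25<28, i++
i=6 j=4: 27<28, i++

intersection = []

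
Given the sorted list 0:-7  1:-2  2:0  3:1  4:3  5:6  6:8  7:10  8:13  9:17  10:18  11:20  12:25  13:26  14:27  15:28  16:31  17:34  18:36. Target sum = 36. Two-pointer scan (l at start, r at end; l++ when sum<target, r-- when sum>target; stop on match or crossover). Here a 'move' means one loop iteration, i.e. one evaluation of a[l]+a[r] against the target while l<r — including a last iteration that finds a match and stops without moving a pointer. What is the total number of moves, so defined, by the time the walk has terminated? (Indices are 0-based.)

l=0 r=18: -7+36=29 <36, l++
l=1 r=18: -2+36=34 <36, l++
l=2 r=18: 0+36=36, found

3 moves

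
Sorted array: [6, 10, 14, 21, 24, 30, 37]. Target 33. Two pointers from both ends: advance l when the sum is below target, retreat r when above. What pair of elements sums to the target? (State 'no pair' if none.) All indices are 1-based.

l=1 r=7: 6+37=43 >33, r--
l=1 r=6: 6+30=36 >33, r--
l=1 r=5: 6+24=30 <33, l++
l=2 r=5: 10+24=34 >33, r--
l=2 r=4: 10+21=31 <33, l++
l=3 r=4: 14+21=35 >33, r--

no pair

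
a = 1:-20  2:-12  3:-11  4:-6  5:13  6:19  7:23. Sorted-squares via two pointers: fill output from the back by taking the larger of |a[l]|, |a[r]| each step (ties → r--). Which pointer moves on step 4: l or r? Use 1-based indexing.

l=1 r=7: |-20|<=|23| out[7]=529, r--
l=1 r=6: |-20|>|19| out[6]=400, l++
l=2 r=6: |-12|<=|19| out[5]=361, r--
l=2 r=5: |-12|<=|13| out[4]=169, r--

r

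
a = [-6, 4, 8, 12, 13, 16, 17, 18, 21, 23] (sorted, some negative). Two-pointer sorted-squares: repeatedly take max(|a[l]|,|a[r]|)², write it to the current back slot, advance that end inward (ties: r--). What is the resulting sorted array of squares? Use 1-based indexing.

[1,10] |-6|<=|23| out[10]=529 → r--
[1,9] |-6|<=|21| out[9]=441 → r--
[1,8] |-6|<=|18| out[8]=324 → r--
[1,7] |-6|<=|17| out[7]=289 → r--
[1,6] |-6|<=|16| out[6]=256 → r--
[1,5] |-6|<=|13| out[5]=169 → r--
[1,4] |-6|<=|12| out[4]=144 → r--
[1,3] |-6|<=|8| out[3]=64 → r--
[1,2] |-6|>|4| out[2]=36 → l++
[2,2] |4|<=|4| out[1]=16 → r--

[16, 36, 64, 144, 169, 256, 289, 324, 441, 529]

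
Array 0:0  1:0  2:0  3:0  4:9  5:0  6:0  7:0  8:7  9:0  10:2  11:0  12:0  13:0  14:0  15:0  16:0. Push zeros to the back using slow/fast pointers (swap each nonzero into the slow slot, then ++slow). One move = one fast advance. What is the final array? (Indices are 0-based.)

[9, 7, 2, 0, 0, 0, 0, 0, 0, 0, 0, 0, 0, 0, 0, 0, 0]

(s=0,f=0) a[fast]=0 → fast++
(s=0,f=1) a[fast]=0 → fast++
(s=0,f=2) a[fast]=0 → fast++
(s=0,f=3) a[fast]=0 → fast++
(s=0,f=4) a[fast]=9≠0 swap→a[0]=9 → slow++,fast++
(s=1,f=5) a[fast]=0 → fast++
(s=1,f=6) a[fast]=0 → fast++
(s=1,f=7) a[fast]=0 → fast++
(s=1,f=8) a[fast]=7≠0 swap→a[1]=7 → slow++,fast++
(s=2,f=9) a[fast]=0 → fast++
(s=2,f=10) a[fast]=2≠0 swap→a[2]=2 → slow++,fast++
(s=3,f=11) a[fast]=0 → fast++
(s=3,f=12) a[fast]=0 → fast++
(s=3,f=13) a[fast]=0 → fast++
(s=3,f=14) a[fast]=0 → fast++
(s=3,f=15) a[fast]=0 → fast++
(s=3,f=16) a[fast]=0 → fast++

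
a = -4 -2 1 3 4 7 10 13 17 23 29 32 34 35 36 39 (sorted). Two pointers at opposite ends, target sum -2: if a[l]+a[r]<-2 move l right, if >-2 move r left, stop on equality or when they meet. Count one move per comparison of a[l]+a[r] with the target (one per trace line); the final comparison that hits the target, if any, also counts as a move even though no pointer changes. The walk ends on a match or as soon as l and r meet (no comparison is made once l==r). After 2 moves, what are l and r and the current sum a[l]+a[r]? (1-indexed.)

l=1, r=14, sum=31

l=1 r=16: -4+39=35 >-2, r--
l=1 r=15: -4+36=32 >-2, r--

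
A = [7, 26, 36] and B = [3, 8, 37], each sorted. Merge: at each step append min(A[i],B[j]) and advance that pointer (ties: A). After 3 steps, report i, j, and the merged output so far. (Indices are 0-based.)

[i=0,j=0] A[i]=7>B[j]=3 take 3 → j++
[i=0,j=1] A[i]=7<=B[j]=8 take 7 → i++
[i=1,j=1] A[i]=26>B[j]=8 take 8 → j++

i=1, j=2, merged so far=[3, 7, 8]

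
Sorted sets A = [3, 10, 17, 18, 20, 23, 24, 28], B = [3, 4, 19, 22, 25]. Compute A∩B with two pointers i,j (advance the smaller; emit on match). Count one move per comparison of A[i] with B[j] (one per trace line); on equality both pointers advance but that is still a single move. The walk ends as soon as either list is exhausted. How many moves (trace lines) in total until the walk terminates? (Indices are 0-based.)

11 moves

i=0 j=0: 3==3 emit, i++,j++
i=1 j=1: 10>4, j++
i=1 j=2: 10<19, i++
i=2 j=2: 17<19, i++
i=3 j=2: 18<19, i++
i=4 j=2: 20>19, j++
i=4 j=3: 20<22, i++
i=5 j=3: 23>22, j++
i=5 j=4: 23<25, i++
i=6 j=4: 24<25, i++
i=7 j=4: 28>25, j++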